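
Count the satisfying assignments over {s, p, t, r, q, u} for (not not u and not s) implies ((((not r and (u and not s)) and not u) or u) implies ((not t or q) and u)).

Initial set: {((not not u and not s) implies ((((not r and (u and not s)) and not u) or u) implies ((not t or q) and u)))}.
((not not u and not s) implies ((((not r and (u and not s)) and not u) or u) implies ((not t or q) and u))): β-rule — branch into not (not not u and not s)  //  ((((not r and (u and not s)) and not u) or u) implies ((not t or q) and u)).
  branch 1 (add not (not not u and not s)):
    not (not not u and not s): β-rule — branch into not not not u  //  not not s.
      branch 1.1 (add not not not u):
        not not not u: drop double negation, giving not u.
        ○ open, literals {u=false}.
      branch 1.2 (add not not s):
        ○ open, literals {s=true}.
  branch 2 (add ((((not r and (u and not s)) and not u) or u) implies ((not t or q) and u))):
    ((((not r and (u and not s)) and not u) or u) implies ((not t or q) and u)): β-rule — branch into not (((not r and (u and not s)) and not u) or u)  //  ((not t or q) and u).
      branch 2.1 (add not (((not r and (u and not s)) and not u) or u)):
        not (((not r and (u and not s)) and not u) or u): α-rule — add not ((not r and (u and not s)) and not u), not u.
        not ((not r and (u and not s)) and not u): β-rule — branch into not (not r and (u and not s))  //  not not u.
          branch 2.1.1 (add not (not r and (u and not s))):
            not (not r and (u and not s)): β-rule — branch into not not r  //  not (u and not s).
              branch 2.1.1.1 (add not not r):
                ○ open, literals {r=true, u=false}.
              branch 2.1.1.2 (add not (u and not s)):
                not (u and not s): β-rule — branch into not u  //  not not s.
                  branch 2.1.1.2.1 (add not u):
                    ○ open, literals {u=false}.
                  branch 2.1.1.2.2 (add not not s):
                    ○ open, literals {s=true, u=false}.
          branch 2.1.2 (add not not u):
            × closes — contains both u and not u.
      branch 2.2 (add ((not t or q) and u)):
        ((not t or q) and u): α-rule — add (not t or q), u.
        (not t or q): β-rule — branch into not t  //  q.
          branch 2.2.1 (add not t):
            ○ open, literals {t=false, u=true}.
          branch 2.2.2 (add q):
            ○ open, literals {q=true, u=true}.
1 branch closed, 7 open.
Each open branch fixes some atoms; the unmentioned ones are free. Counting distinct full assignments: branch {u=false} (s, p, t, r, q) contributes 32 new; branch {s=true} (p, t, r, q, u) contributes 16 new; branch {r=true, u=false} (s, p, t, q) contributes 0 new; branch {u=false} (s, p, t, r, q) contributes 0 new; branch {s=true, u=false} (p, t, r, q) contributes 0 new; branch {t=false, u=true} (s, p, r, q) contributes 8 new; branch {q=true, u=true} (s, p, t, r) contributes 4 new. Total: 60.

60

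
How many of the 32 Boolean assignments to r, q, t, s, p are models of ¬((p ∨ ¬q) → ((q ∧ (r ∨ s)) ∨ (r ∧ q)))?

Initial set: {¬((p ∨ ¬q) → ((q ∧ (r ∨ s)) ∨ (r ∧ q)))}.
¬((p ∨ ¬q) → ((q ∧ (r ∨ s)) ∨ (r ∧ q))): α-rule — add (p ∨ ¬q), ¬((q ∧ (r ∨ s)) ∨ (r ∧ q)).
¬((q ∧ (r ∨ s)) ∨ (r ∧ q)): α-rule — add ¬(q ∧ (r ∨ s)), ¬(r ∧ q).
(p ∨ ¬q): β-rule — branch into p  //  ¬q.
  branch 1 (add p):
    ¬(q ∧ (r ∨ s)): β-rule — branch into ¬q  //  ¬(r ∨ s).
      branch 1.1 (add ¬q):
        ¬(r ∧ q): β-rule — branch into ¬r  //  ¬q.
          branch 1.1.1 (add ¬r):
            ○ open, literals {p=true, q=false, r=false}.
          branch 1.1.2 (add ¬q):
            ○ open, literals {p=true, q=false}.
      branch 1.2 (add ¬(r ∨ s)):
        ¬(r ∨ s): α-rule — add ¬r, ¬s.
        ¬(r ∧ q): β-rule — branch into ¬r  //  ¬q.
          branch 1.2.1 (add ¬r):
            ○ open, literals {p=true, r=false, s=false}.
          branch 1.2.2 (add ¬q):
            ○ open, literals {p=true, q=false, r=false, s=false}.
  branch 2 (add ¬q):
    ¬(q ∧ (r ∨ s)): β-rule — branch into ¬q  //  ¬(r ∨ s).
      branch 2.1 (add ¬q):
        ¬(r ∧ q): β-rule — branch into ¬r  //  ¬q.
          branch 2.1.1 (add ¬r):
            ○ open, literals {q=false, r=false}.
          branch 2.1.2 (add ¬q):
            ○ open, literals {q=false}.
      branch 2.2 (add ¬(r ∨ s)):
        ¬(r ∨ s): α-rule — add ¬r, ¬s.
        ¬(r ∧ q): β-rule — branch into ¬r  //  ¬q.
          branch 2.2.1 (add ¬r):
            ○ open, literals {q=false, r=false, s=false}.
          branch 2.2.2 (add ¬q):
            ○ open, literals {q=false, r=false, s=false}.
0 branches closed, 8 open.
Each open branch fixes some atoms; the unmentioned ones are free. Counting distinct full assignments: branch {p=true, q=false, r=false} (t, s) contributes 4 new; branch {p=true, q=false} (r, t, s) contributes 4 new; branch {p=true, r=false, s=false} (q, t) contributes 2 new; branch {p=true, q=false, r=false, s=false} (t) contributes 0 new; branch {q=false, r=false} (t, s, p) contributes 4 new; branch {q=false} (r, t, s, p) contributes 4 new; branch {q=false, r=false, s=false} (t, p) contributes 0 new; branch {q=false, r=false, s=false} (t, p) contributes 0 new. Total: 18.

18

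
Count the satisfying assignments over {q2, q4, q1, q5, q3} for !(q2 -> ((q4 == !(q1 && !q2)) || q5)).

Initial set: {!(q2 -> ((q4 == !(q1 && !q2)) || q5))}.
!(q2 -> ((q4 == !(q1 && !q2)) || q5)): α-rule — add q2, !((q4 == !(q1 && !q2)) || q5).
!((q4 == !(q1 && !q2)) || q5): α-rule — add !(q4 == !(q1 && !q2)), !q5.
!(q4 == !(q1 && !q2)): β-rule — branch into q4, !!(q1 && !q2)  //  !q4, !(q1 && !q2).
  branch 1 (add q4, !!(q1 && !q2)):
    !!(q1 && !q2): α-rule — add q1, !q2.
    × closes — contains both q2 and !q2.
  branch 2 (add !q4, !(q1 && !q2)):
    !(q1 && !q2): β-rule — branch into !q1  //  !!q2.
      branch 2.1 (add !q1):
        ○ open, literals {q1=F, q2=T, q4=F, q5=F}.
      branch 2.2 (add !!q2):
        ○ open, literals {q2=T, q4=F, q5=F}.
1 branch closed, 2 open.
Each open branch fixes some atoms; the unmentioned ones are free. Counting distinct full assignments: branch {q1=F, q2=T, q4=F, q5=F} (q3) contributes 2 new; branch {q2=T, q4=F, q5=F} (q1, q3) contributes 2 new. Total: 4.

4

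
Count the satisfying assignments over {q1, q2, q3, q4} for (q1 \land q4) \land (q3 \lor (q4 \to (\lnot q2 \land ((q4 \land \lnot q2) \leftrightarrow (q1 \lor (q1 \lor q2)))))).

3

Initial set: {((q1 \land q4) \land (q3 \lor (q4 \to (\lnot q2 \land ((q4 \land \lnot q2) \leftrightarrow (q1 \lor (q1 \lor q2)))))))}.
((q1 \land q4) \land (q3 \lor (q4 \to (\lnot q2 \land ((q4 \land \lnot q2) \leftrightarrow (q1 \lor (q1 \lor q2))))))): α-rule — add (q1 \land q4), (q3 \lor (q4 \to (\lnot q2 \land ((q4 \land \lnot q2) \leftrightarrow (q1 \lor (q1 \lor q2)))))).
(q1 \land q4): α-rule — add q1, q4.
(q3 \lor (q4 \to (\lnot q2 \land ((q4 \land \lnot q2) \leftrightarrow (q1 \lor (q1 \lor q2)))))): β-rule — branch into q3  //  (q4 \to (\lnot q2 \land ((q4 \land \lnot q2) \leftrightarrow (q1 \lor (q1 \lor q2))))).
  branch 1 (add q3):
    ○ open, literals {q1=1, q3=1, q4=1}.
  branch 2 (add (q4 \to (\lnot q2 \land ((q4 \land \lnot q2) \leftrightarrow (q1 \lor (q1 \lor q2)))))):
    (q4 \to (\lnot q2 \land ((q4 \land \lnot q2) \leftrightarrow (q1 \lor (q1 \lor q2))))): β-rule — branch into \lnot q4  //  (\lnot q2 \land ((q4 \land \lnot q2) \leftrightarrow (q1 \lor (q1 \lor q2)))).
      branch 2.1 (add \lnot q4):
        × closes — contains both q4 and \lnot q4.
      branch 2.2 (add (\lnot q2 \land ((q4 \land \lnot q2) \leftrightarrow (q1 \lor (q1 \lor q2))))):
        (\lnot q2 \land ((q4 \land \lnot q2) \leftrightarrow (q1 \lor (q1 \lor q2)))): α-rule — add \lnot q2, ((q4 \land \lnot q2) \leftrightarrow (q1 \lor (q1 \lor q2))).
        ((q4 \land \lnot q2) \leftrightarrow (q1 \lor (q1 \lor q2))): β-rule — branch into (q4 \land \lnot q2), (q1 \lor (q1 \lor q2))  //  \lnot (q4 \land \lnot q2), \lnot (q1 \lor (q1 \lor q2)).
          branch 2.2.1 (add (q4 \land \lnot q2), (q1 \lor (q1 \lor q2))):
            (q4 \land \lnot q2): α-rule — add q4, \lnot q2.
            (q1 \lor (q1 \lor q2)): β-rule — branch into q1  //  (q1 \lor q2).
              branch 2.2.1.1 (add q1):
                ○ open, literals {q1=1, q2=0, q4=1}.
              branch 2.2.1.2 (add (q1 \lor q2)):
                (q1 \lor q2): β-rule — branch into q1  //  q2.
                  branch 2.2.1.2.1 (add q1):
                    ○ open, literals {q1=1, q2=0, q4=1}.
                  branch 2.2.1.2.2 (add q2):
                    × closes — contains both q2 and \lnot q2.
          branch 2.2.2 (add \lnot (q4 \land \lnot q2), \lnot (q1 \lor (q1 \lor q2))):
            \lnot (q1 \lor (q1 \lor q2)): α-rule — add \lnot q1, \lnot (q1 \lor q2).
            × closes — contains both q1 and \lnot q1.
3 branches closed, 3 open.
Each open branch fixes some atoms; the unmentioned ones are free. Counting distinct full assignments: branch {q1=1, q3=1, q4=1} (q2) contributes 2 new; branch {q1=1, q2=0, q4=1} (q3) contributes 1 new; branch {q1=1, q2=0, q4=1} (q3) contributes 0 new. Total: 3.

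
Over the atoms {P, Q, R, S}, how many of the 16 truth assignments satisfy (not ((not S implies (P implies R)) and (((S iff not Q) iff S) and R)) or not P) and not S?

Initial set: {((not ((not S implies (P implies R)) and (((S iff not Q) iff S) and R)) or not P) and not S)}.
((not ((not S implies (P implies R)) and (((S iff not Q) iff S) and R)) or not P) and not S): α-rule — add (not ((not S implies (P implies R)) and (((S iff not Q) iff S) and R)) or not P), not S.
(not ((not S implies (P implies R)) and (((S iff not Q) iff S) and R)) or not P): β-rule — branch into not ((not S implies (P implies R)) and (((S iff not Q) iff S) and R))  //  not P.
  branch 1 (add not ((not S implies (P implies R)) and (((S iff not Q) iff S) and R))):
    not ((not S implies (P implies R)) and (((S iff not Q) iff S) and R)): β-rule — branch into not (not S implies (P implies R))  //  not (((S iff not Q) iff S) and R).
      branch 1.1 (add not (not S implies (P implies R))):
        not (not S implies (P implies R)): α-rule — add not S, not (P implies R).
        not (P implies R): α-rule — add P, not R.
        ○ open, literals {P=1, R=0, S=0}.
      branch 1.2 (add not (((S iff not Q) iff S) and R)):
        not (((S iff not Q) iff S) and R): β-rule — branch into not ((S iff not Q) iff S)  //  not R.
          branch 1.2.1 (add not ((S iff not Q) iff S)):
            not ((S iff not Q) iff S): β-rule — branch into (S iff not Q), not S  //  not (S iff not Q), S.
              branch 1.2.1.1 (add (S iff not Q), not S):
                (S iff not Q): β-rule — branch into S, not Q  //  not S, not not Q.
                  branch 1.2.1.1.1 (add S, not Q):
                    × closes — contains both S and not S.
                  branch 1.2.1.1.2 (add not S, not not Q):
                    ○ open, literals {Q=1, S=0}.
              branch 1.2.1.2 (add not (S iff not Q), S):
                × closes — contains both S and not S.
          branch 1.2.2 (add not R):
            ○ open, literals {R=0, S=0}.
  branch 2 (add not P):
    ○ open, literals {P=0, S=0}.
2 branches closed, 4 open.
Each open branch fixes some atoms; the unmentioned ones are free. Counting distinct full assignments: branch {P=1, R=0, S=0} (Q) contributes 2 new; branch {Q=1, S=0} (P, R) contributes 3 new; branch {R=0, S=0} (P, Q) contributes 1 new; branch {P=0, S=0} (Q, R) contributes 1 new. Total: 7.

7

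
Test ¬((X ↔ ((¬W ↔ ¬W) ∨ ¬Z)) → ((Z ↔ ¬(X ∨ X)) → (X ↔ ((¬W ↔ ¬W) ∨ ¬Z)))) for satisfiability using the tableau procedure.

Unsatisfiable

Initial set: {¬((X ↔ ((¬W ↔ ¬W) ∨ ¬Z)) → ((Z ↔ ¬(X ∨ X)) → (X ↔ ((¬W ↔ ¬W) ∨ ¬Z))))}.
¬((X ↔ ((¬W ↔ ¬W) ∨ ¬Z)) → ((Z ↔ ¬(X ∨ X)) → (X ↔ ((¬W ↔ ¬W) ∨ ¬Z)))): α-rule — add (X ↔ ((¬W ↔ ¬W) ∨ ¬Z)), ¬((Z ↔ ¬(X ∨ X)) → (X ↔ ((¬W ↔ ¬W) ∨ ¬Z))).
¬((Z ↔ ¬(X ∨ X)) → (X ↔ ((¬W ↔ ¬W) ∨ ¬Z))): α-rule — add (Z ↔ ¬(X ∨ X)), ¬(X ↔ ((¬W ↔ ¬W) ∨ ¬Z)).
(X ↔ ((¬W ↔ ¬W) ∨ ¬Z)): β-rule — branch into X, ((¬W ↔ ¬W) ∨ ¬Z)  //  ¬X, ¬((¬W ↔ ¬W) ∨ ¬Z).
  branch 1 (add X, ((¬W ↔ ¬W) ∨ ¬Z)):
    (Z ↔ ¬(X ∨ X)): β-rule — branch into Z, ¬(X ∨ X)  //  ¬Z, ¬¬(X ∨ X).
      branch 1.1 (add Z, ¬(X ∨ X)):
        ¬(X ∨ X): α-rule — add ¬X, ¬X.
        × closes — contains both X and ¬X.
      branch 1.2 (add ¬Z, ¬¬(X ∨ X)):
        ¬(X ↔ ((¬W ↔ ¬W) ∨ ¬Z)): β-rule — branch into X, ¬((¬W ↔ ¬W) ∨ ¬Z)  //  ¬X, ((¬W ↔ ¬W) ∨ ¬Z).
          branch 1.2.1 (add X, ¬((¬W ↔ ¬W) ∨ ¬Z)):
            ¬((¬W ↔ ¬W) ∨ ¬Z): α-rule — add ¬(¬W ↔ ¬W), ¬¬Z.
            × closes — contains both Z and ¬Z.
          branch 1.2.2 (add ¬X, ((¬W ↔ ¬W) ∨ ¬Z)):
            × closes — contains both X and ¬X.
  branch 2 (add ¬X, ¬((¬W ↔ ¬W) ∨ ¬Z)):
    ¬((¬W ↔ ¬W) ∨ ¬Z): α-rule — add ¬(¬W ↔ ¬W), ¬¬Z.
    (Z ↔ ¬(X ∨ X)): β-rule — branch into Z, ¬(X ∨ X)  //  ¬Z, ¬¬(X ∨ X).
      branch 2.1 (add Z, ¬(X ∨ X)):
        ¬(X ∨ X): α-rule — add ¬X, ¬X.
        ¬(X ↔ ((¬W ↔ ¬W) ∨ ¬Z)): β-rule — branch into X, ¬((¬W ↔ ¬W) ∨ ¬Z)  //  ¬X, ((¬W ↔ ¬W) ∨ ¬Z).
          branch 2.1.1 (add X, ¬((¬W ↔ ¬W) ∨ ¬Z)):
            × closes — contains both X and ¬X.
          branch 2.1.2 (add ¬X, ((¬W ↔ ¬W) ∨ ¬Z)):
            ¬(¬W ↔ ¬W): β-rule — branch into ¬W, ¬¬W  //  ¬¬W, ¬W.
              branch 2.1.2.1 (add ¬W, ¬¬W):
                × closes — contains both W and ¬W.
              branch 2.1.2.2 (add ¬¬W, ¬W):
                × closes — contains both W and ¬W.
      branch 2.2 (add ¬Z, ¬¬(X ∨ X)):
        × closes — contains both Z and ¬Z.
All 7 branches close.
Every branch closed; the formula is unsatisfiable.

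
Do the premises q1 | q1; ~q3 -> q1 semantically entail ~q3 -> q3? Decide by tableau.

Initial set: {(q1 | q1); (~q3 -> q1); ~(~q3 -> q3)}.
~(~q3 -> q3): α-rule — add ~q3, ~q3.
(q1 | q1): β-rule — branch into q1  //  q1.
  branch 1 (add q1):
    (~q3 -> q1): β-rule — branch into ~~q3  //  q1.
      branch 1.1 (add ~~q3):
        × closes — contains both q3 and ~q3.
      branch 1.2 (add q1):
        ○ open, literals {q1=true, q3=false}.
  branch 2 (add q1):
    (~q3 -> q1): β-rule — branch into ~~q3  //  q1.
      branch 2.1 (add ~~q3):
        × closes — contains both q3 and ~q3.
      branch 2.2 (add q1):
        ○ open, literals {q1=true, q3=false}.
2 branches closed, 2 open.
An open branch gives a countermodel: q1=true, q3=false (unmentioned atoms arbitrary); the premises hold there but the conclusion fails.

No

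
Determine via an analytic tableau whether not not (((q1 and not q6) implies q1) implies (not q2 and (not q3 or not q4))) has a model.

Satisfiable

Initial set: {not not (((q1 and not q6) implies q1) implies (not q2 and (not q3 or not q4)))}.
not not (((q1 and not q6) implies q1) implies (not q2 and (not q3 or not q4))): drop double negation, giving (((q1 and not q6) implies q1) implies (not q2 and (not q3 or not q4))).
(((q1 and not q6) implies q1) implies (not q2 and (not q3 or not q4))): β-rule — branch into not ((q1 and not q6) implies q1)  //  (not q2 and (not q3 or not q4)).
  branch 1 (add not ((q1 and not q6) implies q1)):
    not ((q1 and not q6) implies q1): α-rule — add (q1 and not q6), not q1.
    (q1 and not q6): α-rule — add q1, not q6.
    × closes — contains both q1 and not q1.
  branch 2 (add (not q2 and (not q3 or not q4))):
    (not q2 and (not q3 or not q4)): α-rule — add not q2, (not q3 or not q4).
    (not q3 or not q4): β-rule — branch into not q3  //  not q4.
      branch 2.1 (add not q3):
        ○ open, literals {q2=false, q3=false}.
      branch 2.2 (add not q4):
        ○ open, literals {q2=false, q4=false}.
1 branch closed, 2 open.
An open branch gives a satisfying assignment: q2=false, q3=false.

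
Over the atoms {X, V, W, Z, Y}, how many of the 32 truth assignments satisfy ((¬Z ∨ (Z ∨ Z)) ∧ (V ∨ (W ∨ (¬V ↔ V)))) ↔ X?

Initial set: {(((¬Z ∨ (Z ∨ Z)) ∧ (V ∨ (W ∨ (¬V ↔ V)))) ↔ X)}.
(((¬Z ∨ (Z ∨ Z)) ∧ (V ∨ (W ∨ (¬V ↔ V)))) ↔ X): β-rule — branch into ((¬Z ∨ (Z ∨ Z)) ∧ (V ∨ (W ∨ (¬V ↔ V)))), X  //  ¬((¬Z ∨ (Z ∨ Z)) ∧ (V ∨ (W ∨ (¬V ↔ V)))), ¬X.
  branch 1 (add ((¬Z ∨ (Z ∨ Z)) ∧ (V ∨ (W ∨ (¬V ↔ V)))), X):
    ((¬Z ∨ (Z ∨ Z)) ∧ (V ∨ (W ∨ (¬V ↔ V)))): α-rule — add (¬Z ∨ (Z ∨ Z)), (V ∨ (W ∨ (¬V ↔ V))).
    (¬Z ∨ (Z ∨ Z)): β-rule — branch into ¬Z  //  (Z ∨ Z).
      branch 1.1 (add ¬Z):
        (V ∨ (W ∨ (¬V ↔ V))): β-rule — branch into V  //  (W ∨ (¬V ↔ V)).
          branch 1.1.1 (add V):
            ○ open, literals {V=1, X=1, Z=0}.
          branch 1.1.2 (add (W ∨ (¬V ↔ V))):
            (W ∨ (¬V ↔ V)): β-rule — branch into W  //  (¬V ↔ V).
              branch 1.1.2.1 (add W):
                ○ open, literals {W=1, X=1, Z=0}.
              branch 1.1.2.2 (add (¬V ↔ V)):
                (¬V ↔ V): β-rule — branch into ¬V, V  //  ¬¬V, ¬V.
                  branch 1.1.2.2.1 (add ¬V, V):
                    × closes — contains both V and ¬V.
                  branch 1.1.2.2.2 (add ¬¬V, ¬V):
                    × closes — contains both V and ¬V.
      branch 1.2 (add (Z ∨ Z)):
        (V ∨ (W ∨ (¬V ↔ V))): β-rule — branch into V  //  (W ∨ (¬V ↔ V)).
          branch 1.2.1 (add V):
            (Z ∨ Z): β-rule — branch into Z  //  Z.
              branch 1.2.1.1 (add Z):
                ○ open, literals {V=1, X=1, Z=1}.
              branch 1.2.1.2 (add Z):
                ○ open, literals {V=1, X=1, Z=1}.
          branch 1.2.2 (add (W ∨ (¬V ↔ V))):
            (Z ∨ Z): β-rule — branch into Z  //  Z.
              branch 1.2.2.1 (add Z):
                (W ∨ (¬V ↔ V)): β-rule — branch into W  //  (¬V ↔ V).
                  branch 1.2.2.1.1 (add W):
                    ○ open, literals {W=1, X=1, Z=1}.
                  branch 1.2.2.1.2 (add (¬V ↔ V)):
                    (¬V ↔ V): β-rule — branch into ¬V, V  //  ¬¬V, ¬V.
                      branch 1.2.2.1.2.1 (add ¬V, V):
                        × closes — contains both V and ¬V.
                      branch 1.2.2.1.2.2 (add ¬¬V, ¬V):
                        × closes — contains both V and ¬V.
              branch 1.2.2.2 (add Z):
                (W ∨ (¬V ↔ V)): β-rule — branch into W  //  (¬V ↔ V).
                  branch 1.2.2.2.1 (add W):
                    ○ open, literals {W=1, X=1, Z=1}.
                  branch 1.2.2.2.2 (add (¬V ↔ V)):
                    (¬V ↔ V): β-rule — branch into ¬V, V  //  ¬¬V, ¬V.
                      branch 1.2.2.2.2.1 (add ¬V, V):
                        × closes — contains both V and ¬V.
                      branch 1.2.2.2.2.2 (add ¬¬V, ¬V):
                        × closes — contains both V and ¬V.
  branch 2 (add ¬((¬Z ∨ (Z ∨ Z)) ∧ (V ∨ (W ∨ (¬V ↔ V)))), ¬X):
    ¬((¬Z ∨ (Z ∨ Z)) ∧ (V ∨ (W ∨ (¬V ↔ V)))): β-rule — branch into ¬(¬Z ∨ (Z ∨ Z))  //  ¬(V ∨ (W ∨ (¬V ↔ V))).
      branch 2.1 (add ¬(¬Z ∨ (Z ∨ Z))):
        ¬(¬Z ∨ (Z ∨ Z)): α-rule — add ¬¬Z, ¬(Z ∨ Z).
        ¬(Z ∨ Z): α-rule — add ¬Z, ¬Z.
        × closes — contains both Z and ¬Z.
      branch 2.2 (add ¬(V ∨ (W ∨ (¬V ↔ V)))):
        ¬(V ∨ (W ∨ (¬V ↔ V))): α-rule — add ¬V, ¬(W ∨ (¬V ↔ V)).
        ¬(W ∨ (¬V ↔ V)): α-rule — add ¬W, ¬(¬V ↔ V).
        ¬(¬V ↔ V): β-rule — branch into ¬V, ¬V  //  ¬¬V, V.
          branch 2.2.1 (add ¬V, ¬V):
            ○ open, literals {V=0, W=0, X=0}.
          branch 2.2.2 (add ¬¬V, V):
            × closes — contains both V and ¬V.
8 branches closed, 7 open.
Each open branch fixes some atoms; the unmentioned ones are free. Counting distinct full assignments: branch {V=1, X=1, Z=0} (W, Y) contributes 4 new; branch {W=1, X=1, Z=0} (V, Y) contributes 2 new; branch {V=1, X=1, Z=1} (W, Y) contributes 4 new; branch {V=1, X=1, Z=1} (W, Y) contributes 0 new; branch {W=1, X=1, Z=1} (V, Y) contributes 2 new; branch {W=1, X=1, Z=1} (V, Y) contributes 0 new; branch {V=0, W=0, X=0} (Z, Y) contributes 4 new. Total: 16.

16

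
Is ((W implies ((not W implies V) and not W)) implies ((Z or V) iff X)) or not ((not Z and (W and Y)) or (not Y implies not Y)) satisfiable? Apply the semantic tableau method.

Initial set: {(((W implies ((not W implies V) and not W)) implies ((Z or V) iff X)) or not ((not Z and (W and Y)) or (not Y implies not Y)))}.
(((W implies ((not W implies V) and not W)) implies ((Z or V) iff X)) or not ((not Z and (W and Y)) or (not Y implies not Y))): β-rule — branch into ((W implies ((not W implies V) and not W)) implies ((Z or V) iff X))  //  not ((not Z and (W and Y)) or (not Y implies not Y)).
  branch 1 (add ((W implies ((not W implies V) and not W)) implies ((Z or V) iff X))):
    ((W implies ((not W implies V) and not W)) implies ((Z or V) iff X)): β-rule — branch into not (W implies ((not W implies V) and not W))  //  ((Z or V) iff X).
      branch 1.1 (add not (W implies ((not W implies V) and not W))):
        not (W implies ((not W implies V) and not W)): α-rule — add W, not ((not W implies V) and not W).
        not ((not W implies V) and not W): β-rule — branch into not (not W implies V)  //  not not W.
          branch 1.1.1 (add not (not W implies V)):
            not (not W implies V): α-rule — add not W, not V.
            × closes — contains both W and not W.
          branch 1.1.2 (add not not W):
            ○ open, literals {W=true}.
      branch 1.2 (add ((Z or V) iff X)):
        ((Z or V) iff X): β-rule — branch into (Z or V), X  //  not (Z or V), not X.
          branch 1.2.1 (add (Z or V), X):
            (Z or V): β-rule — branch into Z  //  V.
              branch 1.2.1.1 (add Z):
                ○ open, literals {X=true, Z=true}.
              branch 1.2.1.2 (add V):
                ○ open, literals {V=true, X=true}.
          branch 1.2.2 (add not (Z or V), not X):
            not (Z or V): α-rule — add not Z, not V.
            ○ open, literals {V=false, X=false, Z=false}.
  branch 2 (add not ((not Z and (W and Y)) or (not Y implies not Y))):
    not ((not Z and (W and Y)) or (not Y implies not Y)): α-rule — add not (not Z and (W and Y)), not (not Y implies not Y).
    not (not Y implies not Y): α-rule — add not Y, not not Y.
    × closes — contains both Y and not Y.
2 branches closed, 4 open.
An open branch gives a satisfying assignment: W=true.

Satisfiable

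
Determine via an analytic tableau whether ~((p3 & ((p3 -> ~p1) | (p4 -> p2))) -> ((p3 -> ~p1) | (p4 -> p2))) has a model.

Initial set: {T ~((p3 & ((p3 -> ~p1) | (p4 -> p2))) -> ((p3 -> ~p1) | (p4 -> p2)))}.
T ~((p3 & ((p3 -> ~p1) | (p4 -> p2))) -> ((p3 -> ~p1) | (p4 -> p2))): α-rule — add T (p3 & ((p3 -> ~p1) | (p4 -> p2))), F ((p3 -> ~p1) | (p4 -> p2)).
T (p3 & ((p3 -> ~p1) | (p4 -> p2))): α-rule — add T p3, T ((p3 -> ~p1) | (p4 -> p2)).
F ((p3 -> ~p1) | (p4 -> p2)): α-rule — add F (p3 -> ~p1), F (p4 -> p2).
F (p3 -> ~p1): α-rule — add T p3, F ~p1.
F (p4 -> p2): α-rule — add T p4, F p2.
T ((p3 -> ~p1) | (p4 -> p2)): β-rule — branch into T (p3 -> ~p1)  //  T (p4 -> p2).
  branch 1 (add T (p3 -> ~p1)):
    T (p3 -> ~p1): β-rule — branch into F p3  //  T ~p1.
      branch 1.1 (add F p3):
        × closes — contains both p3 and ~p3.
      branch 1.2 (add T ~p1):
        × closes — contains both p1 and ~p1.
  branch 2 (add T (p4 -> p2)):
    T (p4 -> p2): β-rule — branch into F p4  //  T p2.
      branch 2.1 (add F p4):
        × closes — contains both p4 and ~p4.
      branch 2.2 (add T p2):
        × closes — contains both p2 and ~p2.
All 4 branches close.
Every branch closed; the formula is unsatisfiable.

Unsatisfiable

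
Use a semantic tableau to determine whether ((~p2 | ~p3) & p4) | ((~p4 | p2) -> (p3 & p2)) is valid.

Assume the negation and expand:
Initial set: {~(((~p2 | ~p3) & p4) | ((~p4 | p2) -> (p3 & p2)))}.
~(((~p2 | ~p3) & p4) | ((~p4 | p2) -> (p3 & p2))): α-rule — add ~((~p2 | ~p3) & p4), ~((~p4 | p2) -> (p3 & p2)).
~((~p4 | p2) -> (p3 & p2)): α-rule — add (~p4 | p2), ~(p3 & p2).
~((~p2 | ~p3) & p4): β-rule — branch into ~(~p2 | ~p3)  //  ~p4.
  branch 1 (add ~(~p2 | ~p3)):
    ~(~p2 | ~p3): α-rule — add ~~p2, ~~p3.
    (~p4 | p2): β-rule — branch into ~p4  //  p2.
      branch 1.1 (add ~p4):
        ~(p3 & p2): β-rule — branch into ~p3  //  ~p2.
          branch 1.1.1 (add ~p3):
            × closes — contains both p3 and ~p3.
          branch 1.1.2 (add ~p2):
            × closes — contains both p2 and ~p2.
      branch 1.2 (add p2):
        ~(p3 & p2): β-rule — branch into ~p3  //  ~p2.
          branch 1.2.1 (add ~p3):
            × closes — contains both p3 and ~p3.
          branch 1.2.2 (add ~p2):
            × closes — contains both p2 and ~p2.
  branch 2 (add ~p4):
    (~p4 | p2): β-rule — branch into ~p4  //  p2.
      branch 2.1 (add ~p4):
        ~(p3 & p2): β-rule — branch into ~p3  //  ~p2.
          branch 2.1.1 (add ~p3):
            ○ open, literals {p3=F, p4=F}.
          branch 2.1.2 (add ~p2):
            ○ open, literals {p2=F, p4=F}.
      branch 2.2 (add p2):
        ~(p3 & p2): β-rule — branch into ~p3  //  ~p2.
          branch 2.2.1 (add ~p3):
            ○ open, literals {p2=T, p3=F, p4=F}.
          branch 2.2.2 (add ~p2):
            × closes — contains both p2 and ~p2.
5 branches closed, 3 open.
An open branch gives a countermodel: p3=F, p4=F (unmentioned atoms arbitrary); under it the original formula is false.

Not valid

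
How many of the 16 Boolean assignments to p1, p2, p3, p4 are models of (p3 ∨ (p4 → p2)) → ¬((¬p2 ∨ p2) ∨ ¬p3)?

2

Initial set: {T ((p3 ∨ (p4 → p2)) → ¬((¬p2 ∨ p2) ∨ ¬p3))}.
T ((p3 ∨ (p4 → p2)) → ¬((¬p2 ∨ p2) ∨ ¬p3)): β-rule — branch into F (p3 ∨ (p4 → p2))  //  T ¬((¬p2 ∨ p2) ∨ ¬p3).
  branch 1 (add F (p3 ∨ (p4 → p2))):
    F (p3 ∨ (p4 → p2)): α-rule — add F p3, F (p4 → p2).
    F (p4 → p2): α-rule — add T p4, F p2.
    ○ open, literals {p2=F, p3=F, p4=T}.
  branch 2 (add T ¬((¬p2 ∨ p2) ∨ ¬p3)):
    T ¬((¬p2 ∨ p2) ∨ ¬p3): α-rule — add F (¬p2 ∨ p2), F ¬p3.
    F (¬p2 ∨ p2): α-rule — add F ¬p2, F p2.
    × closes — contains both p2 and ¬p2.
1 branch closed, 1 open.
Each open branch fixes some atoms; the unmentioned ones are free. Counting distinct full assignments: branch {p2=F, p3=F, p4=T} (p1) contributes 2 new. Total: 2.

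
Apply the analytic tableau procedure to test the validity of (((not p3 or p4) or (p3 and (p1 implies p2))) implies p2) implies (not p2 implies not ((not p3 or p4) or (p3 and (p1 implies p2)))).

Valid

Assume the negation and expand:
Initial set: {F ((((not p3 or p4) or (p3 and (p1 implies p2))) implies p2) implies (not p2 implies not ((not p3 or p4) or (p3 and (p1 implies p2)))))}.
F ((((not p3 or p4) or (p3 and (p1 implies p2))) implies p2) implies (not p2 implies not ((not p3 or p4) or (p3 and (p1 implies p2))))): α-rule — add T (((not p3 or p4) or (p3 and (p1 implies p2))) implies p2), F (not p2 implies not ((not p3 or p4) or (p3 and (p1 implies p2)))).
F (not p2 implies not ((not p3 or p4) or (p3 and (p1 implies p2)))): α-rule — add T not p2, F not ((not p3 or p4) or (p3 and (p1 implies p2))).
T (((not p3 or p4) or (p3 and (p1 implies p2))) implies p2): β-rule — branch into F ((not p3 or p4) or (p3 and (p1 implies p2)))  //  T p2.
  branch 1 (add F ((not p3 or p4) or (p3 and (p1 implies p2)))):
    F ((not p3 or p4) or (p3 and (p1 implies p2))): α-rule — add F (not p3 or p4), F (p3 and (p1 implies p2)).
    F (not p3 or p4): α-rule — add F not p3, F p4.
    F not ((not p3 or p4) or (p3 and (p1 implies p2))): β-rule — branch into T (not p3 or p4)  //  T (p3 and (p1 implies p2)).
      branch 1.1 (add T (not p3 or p4)):
        F (p3 and (p1 implies p2)): β-rule — branch into F p3  //  F (p1 implies p2).
          branch 1.1.1 (add F p3):
            × closes — contains both p3 and not p3.
          branch 1.1.2 (add F (p1 implies p2)):
            F (p1 implies p2): α-rule — add T p1, F p2.
            T (not p3 or p4): β-rule — branch into T not p3  //  T p4.
              branch 1.1.2.1 (add T not p3):
                × closes — contains both p3 and not p3.
              branch 1.1.2.2 (add T p4):
                × closes — contains both p4 and not p4.
      branch 1.2 (add T (p3 and (p1 implies p2))):
        T (p3 and (p1 implies p2)): α-rule — add T p3, T (p1 implies p2).
        F (p3 and (p1 implies p2)): β-rule — branch into F p3  //  F (p1 implies p2).
          branch 1.2.1 (add F p3):
            × closes — contains both p3 and not p3.
          branch 1.2.2 (add F (p1 implies p2)):
            F (p1 implies p2): α-rule — add T p1, F p2.
            T (p1 implies p2): β-rule — branch into F p1  //  T p2.
              branch 1.2.2.1 (add F p1):
                × closes — contains both p1 and not p1.
              branch 1.2.2.2 (add T p2):
                × closes — contains both p2 and not p2.
  branch 2 (add T p2):
    × closes — contains both p2 and not p2.
All 7 branches close.
Every branch closed, so the negation is unsatisfiable and the formula is valid.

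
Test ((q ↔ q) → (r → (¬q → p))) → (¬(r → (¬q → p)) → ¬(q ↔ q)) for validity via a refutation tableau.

Valid

Assume the negation and expand:
Initial set: {F (((q ↔ q) → (r → (¬q → p))) → (¬(r → (¬q → p)) → ¬(q ↔ q)))}.
F (((q ↔ q) → (r → (¬q → p))) → (¬(r → (¬q → p)) → ¬(q ↔ q))): α-rule — add T ((q ↔ q) → (r → (¬q → p))), F (¬(r → (¬q → p)) → ¬(q ↔ q)).
F (¬(r → (¬q → p)) → ¬(q ↔ q)): α-rule — add T ¬(r → (¬q → p)), F ¬(q ↔ q).
T ¬(r → (¬q → p)): α-rule — add T r, F (¬q → p).
F (¬q → p): α-rule — add T ¬q, F p.
T ((q ↔ q) → (r → (¬q → p))): β-rule — branch into F (q ↔ q)  //  T (r → (¬q → p)).
  branch 1 (add F (q ↔ q)):
    F ¬(q ↔ q): β-rule — branch into T q, T q  //  F q, F q.
      branch 1.1 (add T q, T q):
        × closes — contains both q and ¬q.
      branch 1.2 (add F q, F q):
        F (q ↔ q): β-rule — branch into T q, F q  //  F q, T q.
          branch 1.2.1 (add T q, F q):
            × closes — contains both q and ¬q.
          branch 1.2.2 (add F q, T q):
            × closes — contains both q and ¬q.
  branch 2 (add T (r → (¬q → p))):
    F ¬(q ↔ q): β-rule — branch into T q, T q  //  F q, F q.
      branch 2.1 (add T q, T q):
        × closes — contains both q and ¬q.
      branch 2.2 (add F q, F q):
        T (r → (¬q → p)): β-rule — branch into F r  //  T (¬q → p).
          branch 2.2.1 (add F r):
            × closes — contains both r and ¬r.
          branch 2.2.2 (add T (¬q → p)):
            T (¬q → p): β-rule — branch into F ¬q  //  T p.
              branch 2.2.2.1 (add F ¬q):
                × closes — contains both q and ¬q.
              branch 2.2.2.2 (add T p):
                × closes — contains both p and ¬p.
All 7 branches close.
Every branch closed, so the negation is unsatisfiable and the formula is valid.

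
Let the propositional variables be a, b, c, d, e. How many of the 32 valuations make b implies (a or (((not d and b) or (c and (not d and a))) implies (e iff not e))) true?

Initial set: {(b implies (a or (((not d and b) or (c and (not d and a))) implies (e iff not e))))}.
(b implies (a or (((not d and b) or (c and (not d and a))) implies (e iff not e)))): β-rule — branch into not b  //  (a or (((not d and b) or (c and (not d and a))) implies (e iff not e))).
  branch 1 (add not b):
    ○ open, literals {b=F}.
  branch 2 (add (a or (((not d and b) or (c and (not d and a))) implies (e iff not e)))):
    (a or (((not d and b) or (c and (not d and a))) implies (e iff not e))): β-rule — branch into a  //  (((not d and b) or (c and (not d and a))) implies (e iff not e)).
      branch 2.1 (add a):
        ○ open, literals {a=T}.
      branch 2.2 (add (((not d and b) or (c and (not d and a))) implies (e iff not e))):
        (((not d and b) or (c and (not d and a))) implies (e iff not e)): β-rule — branch into not ((not d and b) or (c and (not d and a)))  //  (e iff not e).
          branch 2.2.1 (add not ((not d and b) or (c and (not d and a)))):
            not ((not d and b) or (c and (not d and a))): α-rule — add not (not d and b), not (c and (not d and a)).
            not (not d and b): β-rule — branch into not not d  //  not b.
              branch 2.2.1.1 (add not not d):
                not (c and (not d and a)): β-rule — branch into not c  //  not (not d and a).
                  branch 2.2.1.1.1 (add not c):
                    ○ open, literals {c=F, d=T}.
                  branch 2.2.1.1.2 (add not (not d and a)):
                    not (not d and a): β-rule — branch into not not d  //  not a.
                      branch 2.2.1.1.2.1 (add not not d):
                        ○ open, literals {d=T}.
                      branch 2.2.1.1.2.2 (add not a):
                        ○ open, literals {a=F, d=T}.
              branch 2.2.1.2 (add not b):
                not (c and (not d and a)): β-rule — branch into not c  //  not (not d and a).
                  branch 2.2.1.2.1 (add not c):
                    ○ open, literals {b=F, c=F}.
                  branch 2.2.1.2.2 (add not (not d and a)):
                    not (not d and a): β-rule — branch into not not d  //  not a.
                      branch 2.2.1.2.2.1 (add not not d):
                        ○ open, literals {b=F, d=T}.
                      branch 2.2.1.2.2.2 (add not a):
                        ○ open, literals {a=F, b=F}.
          branch 2.2.2 (add (e iff not e)):
            (e iff not e): β-rule — branch into e, not e  //  not e, not not e.
              branch 2.2.2.1 (add e, not e):
                × closes — contains both e and not e.
              branch 2.2.2.2 (add not e, not not e):
                × closes — contains both e and not e.
2 branches closed, 8 open.
Each open branch fixes some atoms; the unmentioned ones are free. Counting distinct full assignments: branch {b=F} (a, c, d, e) contributes 16 new; branch {a=T} (b, c, d, e) contributes 8 new; branch {c=F, d=T} (a, b, e) contributes 2 new; branch {d=T} (a, b, c, e) contributes 2 new; branch {a=F, d=T} (b, c, e) contributes 0 new; branch {b=F, c=F} (a, d, e) contributes 0 new; branch {b=F, d=T} (a, c, e) contributes 0 new; branch {a=F, b=F} (c, d, e) contributes 0 new. Total: 28.

28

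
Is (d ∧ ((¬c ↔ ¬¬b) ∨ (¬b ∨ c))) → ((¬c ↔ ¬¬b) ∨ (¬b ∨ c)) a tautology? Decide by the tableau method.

Assume the negation and expand:
Initial set: {¬((d ∧ ((¬c ↔ ¬¬b) ∨ (¬b ∨ c))) → ((¬c ↔ ¬¬b) ∨ (¬b ∨ c)))}.
¬((d ∧ ((¬c ↔ ¬¬b) ∨ (¬b ∨ c))) → ((¬c ↔ ¬¬b) ∨ (¬b ∨ c))): α-rule — add (d ∧ ((¬c ↔ ¬¬b) ∨ (¬b ∨ c))), ¬((¬c ↔ ¬¬b) ∨ (¬b ∨ c)).
(d ∧ ((¬c ↔ ¬¬b) ∨ (¬b ∨ c))): α-rule — add d, ((¬c ↔ ¬¬b) ∨ (¬b ∨ c)).
¬((¬c ↔ ¬¬b) ∨ (¬b ∨ c)): α-rule — add ¬(¬c ↔ ¬¬b), ¬(¬b ∨ c).
¬(¬b ∨ c): α-rule — add ¬¬b, ¬c.
((¬c ↔ ¬¬b) ∨ (¬b ∨ c)): β-rule — branch into (¬c ↔ ¬¬b)  //  (¬b ∨ c).
  branch 1 (add (¬c ↔ ¬¬b)):
    ¬(¬c ↔ ¬¬b): β-rule — branch into ¬c, ¬¬¬b  //  ¬¬c, ¬¬b.
      branch 1.1 (add ¬c, ¬¬¬b):
        ¬¬¬b: drop double negation, giving ¬b.
        × closes — contains both b and ¬b.
      branch 1.2 (add ¬¬c, ¬¬b):
        × closes — contains both c and ¬c.
  branch 2 (add (¬b ∨ c)):
    ¬(¬c ↔ ¬¬b): β-rule — branch into ¬c, ¬¬¬b  //  ¬¬c, ¬¬b.
      branch 2.1 (add ¬c, ¬¬¬b):
        ¬¬¬b: drop double negation, giving ¬b.
        × closes — contains both b and ¬b.
      branch 2.2 (add ¬¬c, ¬¬b):
        × closes — contains both c and ¬c.
All 4 branches close.
Every branch closed, so the negation is unsatisfiable and the formula is valid.

Valid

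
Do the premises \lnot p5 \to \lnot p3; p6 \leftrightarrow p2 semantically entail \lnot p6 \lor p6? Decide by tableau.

Initial set: {(\lnot p5 \to \lnot p3); (p6 \leftrightarrow p2); \lnot (\lnot p6 \lor p6)}.
\lnot (\lnot p6 \lor p6): α-rule — add \lnot \lnot p6, \lnot p6.
× closes — contains both p6 and \lnot p6.
All 1 branch closes.
Every branch closed, so the premises entail the conclusion.

Yes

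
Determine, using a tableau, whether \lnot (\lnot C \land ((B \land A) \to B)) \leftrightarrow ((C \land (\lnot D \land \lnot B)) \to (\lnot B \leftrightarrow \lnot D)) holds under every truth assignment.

Not valid

Assume the negation and expand:
Initial set: {\lnot (\lnot (\lnot C \land ((B \land A) \to B)) \leftrightarrow ((C \land (\lnot D \land \lnot B)) \to (\lnot B \leftrightarrow \lnot D)))}.
\lnot (\lnot (\lnot C \land ((B \land A) \to B)) \leftrightarrow ((C \land (\lnot D \land \lnot B)) \to (\lnot B \leftrightarrow \lnot D))): β-rule — branch into \lnot (\lnot C \land ((B \land A) \to B)), \lnot ((C \land (\lnot D \land \lnot B)) \to (\lnot B \leftrightarrow \lnot D))  //  \lnot \lnot (\lnot C \land ((B \land A) \to B)), ((C \land (\lnot D \land \lnot B)) \to (\lnot B \leftrightarrow \lnot D)).
  branch 1 (add \lnot (\lnot C \land ((B \land A) \to B)), \lnot ((C \land (\lnot D \land \lnot B)) \to (\lnot B \leftrightarrow \lnot D))):
    \lnot ((C \land (\lnot D \land \lnot B)) \to (\lnot B \leftrightarrow \lnot D)): α-rule — add (C \land (\lnot D \land \lnot B)), \lnot (\lnot B \leftrightarrow \lnot D).
    (C \land (\lnot D \land \lnot B)): α-rule — add C, (\lnot D \land \lnot B).
    (\lnot D \land \lnot B): α-rule — add \lnot D, \lnot B.
    \lnot (\lnot C \land ((B \land A) \to B)): β-rule — branch into \lnot \lnot C  //  \lnot ((B \land A) \to B).
      branch 1.1 (add \lnot \lnot C):
        \lnot (\lnot B \leftrightarrow \lnot D): β-rule — branch into \lnot B, \lnot \lnot D  //  \lnot \lnot B, \lnot D.
          branch 1.1.1 (add \lnot B, \lnot \lnot D):
            × closes — contains both D and \lnot D.
          branch 1.1.2 (add \lnot \lnot B, \lnot D):
            × closes — contains both B and \lnot B.
      branch 1.2 (add \lnot ((B \land A) \to B)):
        \lnot ((B \land A) \to B): α-rule — add (B \land A), \lnot B.
        (B \land A): α-rule — add B, A.
        × closes — contains both B and \lnot B.
  branch 2 (add \lnot \lnot (\lnot C \land ((B \land A) \to B)), ((C \land (\lnot D \land \lnot B)) \to (\lnot B \leftrightarrow \lnot D))):
    \lnot \lnot (\lnot C \land ((B \land A) \to B)): α-rule — add \lnot C, ((B \land A) \to B).
    ((C \land (\lnot D \land \lnot B)) \to (\lnot B \leftrightarrow \lnot D)): β-rule — branch into \lnot (C \land (\lnot D \land \lnot B))  //  (\lnot B \leftrightarrow \lnot D).
      branch 2.1 (add \lnot (C \land (\lnot D \land \lnot B))):
        ((B \land A) \to B): β-rule — branch into \lnot (B \land A)  //  B.
          branch 2.1.1 (add \lnot (B \land A)):
            \lnot (C \land (\lnot D \land \lnot B)): β-rule — branch into \lnot C  //  \lnot (\lnot D \land \lnot B).
              branch 2.1.1.1 (add \lnot C):
                \lnot (B \land A): β-rule — branch into \lnot B  //  \lnot A.
                  branch 2.1.1.1.1 (add \lnot B):
                    ○ open, literals {B=false, C=false}.
                  branch 2.1.1.1.2 (add \lnot A):
                    ○ open, literals {A=false, C=false}.
              branch 2.1.1.2 (add \lnot (\lnot D \land \lnot B)):
                \lnot (B \land A): β-rule — branch into \lnot B  //  \lnot A.
                  branch 2.1.1.2.1 (add \lnot B):
                    \lnot (\lnot D \land \lnot B): β-rule — branch into \lnot \lnot D  //  \lnot \lnot B.
                      branch 2.1.1.2.1.1 (add \lnot \lnot D):
                        ○ open, literals {B=false, C=false, D=true}.
                      branch 2.1.1.2.1.2 (add \lnot \lnot B):
                        × closes — contains both B and \lnot B.
                  branch 2.1.1.2.2 (add \lnot A):
                    \lnot (\lnot D \land \lnot B): β-rule — branch into \lnot \lnot D  //  \lnot \lnot B.
                      branch 2.1.1.2.2.1 (add \lnot \lnot D):
                        ○ open, literals {A=false, C=false, D=true}.
                      branch 2.1.1.2.2.2 (add \lnot \lnot B):
                        ○ open, literals {A=false, B=true, C=false}.
          branch 2.1.2 (add B):
            \lnot (C \land (\lnot D \land \lnot B)): β-rule — branch into \lnot C  //  \lnot (\lnot D \land \lnot B).
              branch 2.1.2.1 (add \lnot C):
                ○ open, literals {B=true, C=false}.
              branch 2.1.2.2 (add \lnot (\lnot D \land \lnot B)):
                \lnot (\lnot D \land \lnot B): β-rule — branch into \lnot \lnot D  //  \lnot \lnot B.
                  branch 2.1.2.2.1 (add \lnot \lnot D):
                    ○ open, literals {B=true, C=false, D=true}.
                  branch 2.1.2.2.2 (add \lnot \lnot B):
                    ○ open, literals {B=true, C=false}.
      branch 2.2 (add (\lnot B \leftrightarrow \lnot D)):
        ((B \land A) \to B): β-rule — branch into \lnot (B \land A)  //  B.
          branch 2.2.1 (add \lnot (B \land A)):
            (\lnot B \leftrightarrow \lnot D): β-rule — branch into \lnot B, \lnot D  //  \lnot \lnot B, \lnot \lnot D.
              branch 2.2.1.1 (add \lnot B, \lnot D):
                \lnot (B \land A): β-rule — branch into \lnot B  //  \lnot A.
                  branch 2.2.1.1.1 (add \lnot B):
                    ○ open, literals {B=false, C=false, D=false}.
                  branch 2.2.1.1.2 (add \lnot A):
                    ○ open, literals {A=false, B=false, C=false, D=false}.
              branch 2.2.1.2 (add \lnot \lnot B, \lnot \lnot D):
                \lnot (B \land A): β-rule — branch into \lnot B  //  \lnot A.
                  branch 2.2.1.2.1 (add \lnot B):
                    × closes — contains both B and \lnot B.
                  branch 2.2.1.2.2 (add \lnot A):
                    ○ open, literals {A=false, B=true, C=false, D=true}.
          branch 2.2.2 (add B):
            (\lnot B \leftrightarrow \lnot D): β-rule — branch into \lnot B, \lnot D  //  \lnot \lnot B, \lnot \lnot D.
              branch 2.2.2.1 (add \lnot B, \lnot D):
                × closes — contains both B and \lnot B.
              branch 2.2.2.2 (add \lnot \lnot B, \lnot \lnot D):
                ○ open, literals {B=true, C=false, D=true}.
6 branches closed, 12 open.
An open branch gives a countermodel: B=false, C=false (unmentioned atoms arbitrary); under it the original formula is false.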